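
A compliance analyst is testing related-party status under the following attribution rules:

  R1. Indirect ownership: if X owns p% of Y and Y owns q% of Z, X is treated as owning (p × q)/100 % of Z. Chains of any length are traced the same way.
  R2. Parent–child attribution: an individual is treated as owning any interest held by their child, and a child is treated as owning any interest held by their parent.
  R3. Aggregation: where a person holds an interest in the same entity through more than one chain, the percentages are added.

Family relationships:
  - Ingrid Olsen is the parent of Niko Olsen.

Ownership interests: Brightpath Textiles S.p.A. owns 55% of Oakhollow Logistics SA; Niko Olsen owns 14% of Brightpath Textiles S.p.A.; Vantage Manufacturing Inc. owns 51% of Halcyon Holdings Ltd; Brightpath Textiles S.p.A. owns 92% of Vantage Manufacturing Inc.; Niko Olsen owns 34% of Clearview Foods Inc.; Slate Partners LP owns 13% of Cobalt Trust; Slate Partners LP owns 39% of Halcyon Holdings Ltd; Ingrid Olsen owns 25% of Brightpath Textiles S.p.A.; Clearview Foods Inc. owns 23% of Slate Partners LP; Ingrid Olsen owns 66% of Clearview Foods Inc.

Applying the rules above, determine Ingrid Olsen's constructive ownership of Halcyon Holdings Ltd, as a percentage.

By parent–child attribution (R2), Ingrid Olsen is treated as also owning Niko Olsen's interest in Clearview Foods Inc, giving 66% + 34% = 100%.
By parent–child attribution (R2), Ingrid Olsen is treated as also owning Niko Olsen's interest in Brightpath Textiles S.p.A, giving 25% + 14% = 39%.
Chain via Clearview Foods Inc. → Slate Partners LP (R1): 100% × 23% × 39% = 8.97% of Halcyon Holdings Ltd.
Chain via Brightpath Textiles S.p.A. → Vantage Manufacturing Inc. (R1): 39% × 92% × 51% = 18.2988% of Halcyon Holdings Ltd.
Aggregating (R3): 8.97% + 18.2988% = 27.2688%.

27.2688%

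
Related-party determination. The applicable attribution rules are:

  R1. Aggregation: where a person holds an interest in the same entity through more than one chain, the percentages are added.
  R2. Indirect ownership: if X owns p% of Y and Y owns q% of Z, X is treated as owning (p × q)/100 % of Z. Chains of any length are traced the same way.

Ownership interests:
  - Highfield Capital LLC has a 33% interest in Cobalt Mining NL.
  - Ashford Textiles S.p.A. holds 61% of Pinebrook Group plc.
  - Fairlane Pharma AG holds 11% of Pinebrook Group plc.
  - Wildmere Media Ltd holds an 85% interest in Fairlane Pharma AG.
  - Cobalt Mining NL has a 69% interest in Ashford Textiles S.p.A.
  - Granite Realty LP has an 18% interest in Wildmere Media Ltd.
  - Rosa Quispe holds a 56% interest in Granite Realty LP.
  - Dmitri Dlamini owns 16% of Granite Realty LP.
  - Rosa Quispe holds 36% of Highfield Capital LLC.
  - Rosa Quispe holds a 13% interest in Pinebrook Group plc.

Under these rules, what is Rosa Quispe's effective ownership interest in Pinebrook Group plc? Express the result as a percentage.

18.942772%

Chain via Granite Realty LP → Wildmere Media Ltd → Fairlane Pharma AG (R2): 56% × 18% × 85% × 11% = 0.94248% of Pinebrook Group plc.
Chain via Highfield Capital LLC → Cobalt Mining NL → Ashford Textiles S.p.A. (R2): 36% × 33% × 69% × 61% = 5.000292% of Pinebrook Group plc.
Direct interest in Pinebrook Group plc: 13%.
Aggregating (R1): 0.94248% + 5.000292% + 13% = 18.942772%.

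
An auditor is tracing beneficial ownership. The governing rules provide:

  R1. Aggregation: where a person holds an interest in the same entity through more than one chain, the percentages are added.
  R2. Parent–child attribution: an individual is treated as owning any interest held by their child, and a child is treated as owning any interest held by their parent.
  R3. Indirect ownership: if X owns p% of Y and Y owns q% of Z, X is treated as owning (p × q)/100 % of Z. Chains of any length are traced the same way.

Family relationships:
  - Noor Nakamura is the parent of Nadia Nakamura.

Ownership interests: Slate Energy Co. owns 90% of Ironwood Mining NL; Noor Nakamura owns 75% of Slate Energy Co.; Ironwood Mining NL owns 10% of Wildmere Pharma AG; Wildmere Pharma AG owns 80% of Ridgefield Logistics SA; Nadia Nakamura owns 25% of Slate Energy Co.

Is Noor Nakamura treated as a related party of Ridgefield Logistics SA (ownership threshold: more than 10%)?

By parent–child attribution (R2), Noor Nakamura is treated as also owning Nadia Nakamura's interest in Slate Energy Co, giving 75% + 25% = 100%.
Chain via Slate Energy Co. → Ironwood Mining NL → Wildmere Pharma AG (R3): 100% × 90% × 10% × 80% = 7.2% of Ridgefield Logistics SA.
7.2% does not exceed the 10% threshold, so Noor is not a related party to Ridgefield Logistics SA.

No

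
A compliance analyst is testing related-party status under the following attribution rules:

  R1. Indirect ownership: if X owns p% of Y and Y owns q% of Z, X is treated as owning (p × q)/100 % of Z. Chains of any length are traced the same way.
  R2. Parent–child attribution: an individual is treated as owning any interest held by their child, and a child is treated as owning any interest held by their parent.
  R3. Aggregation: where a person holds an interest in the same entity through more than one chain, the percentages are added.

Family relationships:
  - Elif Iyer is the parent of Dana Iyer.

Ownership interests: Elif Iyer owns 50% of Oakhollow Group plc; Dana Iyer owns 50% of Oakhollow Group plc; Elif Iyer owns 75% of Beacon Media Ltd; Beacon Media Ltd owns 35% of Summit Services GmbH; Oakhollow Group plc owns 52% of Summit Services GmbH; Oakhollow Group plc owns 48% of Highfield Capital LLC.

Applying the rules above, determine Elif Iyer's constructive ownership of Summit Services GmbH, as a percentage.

78.25%

By parent–child attribution (R2), Elif Iyer is treated as also owning Dana Iyer's interest in Oakhollow Group plc, giving 50% + 50% = 100%.
Chain via Beacon Media Ltd (R1): 75% × 35% = 26.25% of Summit Services GmbH.
Chain via Oakhollow Group plc (R1): 100% × 52% = 52% of Summit Services GmbH.
Aggregating (R3): 26.25% + 52% = 78.25%.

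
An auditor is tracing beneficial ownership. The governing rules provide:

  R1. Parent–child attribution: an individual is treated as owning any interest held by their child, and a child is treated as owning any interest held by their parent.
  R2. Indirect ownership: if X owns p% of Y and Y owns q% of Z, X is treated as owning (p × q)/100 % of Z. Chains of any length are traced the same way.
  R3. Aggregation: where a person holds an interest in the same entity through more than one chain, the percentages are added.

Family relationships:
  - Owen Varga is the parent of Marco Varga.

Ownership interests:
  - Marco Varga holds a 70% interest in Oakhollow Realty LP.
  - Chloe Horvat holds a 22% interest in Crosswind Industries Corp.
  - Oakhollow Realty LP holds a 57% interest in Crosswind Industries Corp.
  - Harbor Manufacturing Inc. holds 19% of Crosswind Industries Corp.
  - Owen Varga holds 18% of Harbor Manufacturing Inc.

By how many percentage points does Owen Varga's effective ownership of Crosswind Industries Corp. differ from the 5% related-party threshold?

38.32

By parent–child attribution (R1), Owen Varga is treated as owning Marco Varga's 70% interest in Oakhollow Realty LP.
Chain via Harbor Manufacturing Inc. (R2): 18% × 19% = 3.42% of Crosswind Industries Corp.
Chain via Oakhollow Realty LP (R2): 70% × 57% = 39.9% of Crosswind Industries Corp.
Aggregating (R3): 3.42% + 39.9% = 43.32%.
43.32% exceeds the 5% threshold by 38.32 percentage points.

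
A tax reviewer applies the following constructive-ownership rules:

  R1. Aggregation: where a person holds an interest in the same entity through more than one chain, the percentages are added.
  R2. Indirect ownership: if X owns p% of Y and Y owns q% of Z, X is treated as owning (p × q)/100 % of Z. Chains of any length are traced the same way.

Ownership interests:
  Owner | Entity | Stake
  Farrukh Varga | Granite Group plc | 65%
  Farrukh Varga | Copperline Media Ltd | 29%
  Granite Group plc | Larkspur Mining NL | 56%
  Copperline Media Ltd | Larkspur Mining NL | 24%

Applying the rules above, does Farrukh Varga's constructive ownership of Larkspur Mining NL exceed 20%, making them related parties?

Chain via Copperline Media Ltd (R2): 29% × 24% = 6.96% of Larkspur Mining NL.
Chain via Granite Group plc (R2): 65% × 56% = 36.4% of Larkspur Mining NL.
Aggregating (R1): 6.96% + 36.4% = 43.36%.
43.36% exceeds the 20% threshold, so Farrukh is a related party to Larkspur Mining NL.

Yes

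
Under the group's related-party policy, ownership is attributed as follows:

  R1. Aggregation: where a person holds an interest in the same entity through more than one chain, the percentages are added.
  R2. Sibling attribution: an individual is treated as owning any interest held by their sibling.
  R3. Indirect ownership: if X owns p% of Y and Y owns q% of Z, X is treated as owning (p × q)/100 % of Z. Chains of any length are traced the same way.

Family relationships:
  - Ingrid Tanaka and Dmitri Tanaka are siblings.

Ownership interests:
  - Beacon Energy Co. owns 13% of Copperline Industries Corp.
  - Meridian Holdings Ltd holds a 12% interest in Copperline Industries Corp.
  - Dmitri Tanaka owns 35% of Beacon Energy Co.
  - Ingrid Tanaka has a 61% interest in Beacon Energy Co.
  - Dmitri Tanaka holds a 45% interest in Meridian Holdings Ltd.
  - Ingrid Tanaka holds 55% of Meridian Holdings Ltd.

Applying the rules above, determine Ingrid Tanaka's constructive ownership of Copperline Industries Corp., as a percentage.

24.48%

By sibling attribution (R2), Ingrid Tanaka is treated as also owning Dmitri Tanaka's interest in Meridian Holdings Ltd, giving 55% + 45% = 100%.
By sibling attribution (R2), Ingrid Tanaka is treated as also owning Dmitri Tanaka's interest in Beacon Energy Co, giving 61% + 35% = 96%.
Chain via Meridian Holdings Ltd (R3): 100% × 12% = 12% of Copperline Industries Corp.
Chain via Beacon Energy Co. (R3): 96% × 13% = 12.48% of Copperline Industries Corp.
Aggregating (R1): 12% + 12.48% = 24.48%.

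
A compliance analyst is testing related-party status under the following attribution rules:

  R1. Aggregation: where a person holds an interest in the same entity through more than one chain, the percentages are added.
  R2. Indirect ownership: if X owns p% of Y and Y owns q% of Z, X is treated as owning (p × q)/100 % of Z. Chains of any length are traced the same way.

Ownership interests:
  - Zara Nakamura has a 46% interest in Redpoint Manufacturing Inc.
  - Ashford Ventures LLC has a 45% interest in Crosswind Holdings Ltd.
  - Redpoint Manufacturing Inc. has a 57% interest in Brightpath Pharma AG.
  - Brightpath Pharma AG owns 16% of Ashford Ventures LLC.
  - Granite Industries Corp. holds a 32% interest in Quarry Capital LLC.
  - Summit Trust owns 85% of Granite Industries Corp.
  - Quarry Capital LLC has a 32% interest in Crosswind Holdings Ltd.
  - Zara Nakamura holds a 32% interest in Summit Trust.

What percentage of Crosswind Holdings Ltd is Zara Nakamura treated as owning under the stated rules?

Chain via Redpoint Manufacturing Inc. → Brightpath Pharma AG → Ashford Ventures LLC (R2): 46% × 57% × 16% × 45% = 1.88784% of Crosswind Holdings Ltd.
Chain via Summit Trust → Granite Industries Corp. → Quarry Capital LLC (R2): 32% × 85% × 32% × 32% = 2.78528% of Crosswind Holdings Ltd.
Aggregating (R1): 1.88784% + 2.78528% = 4.67312%.

4.67312%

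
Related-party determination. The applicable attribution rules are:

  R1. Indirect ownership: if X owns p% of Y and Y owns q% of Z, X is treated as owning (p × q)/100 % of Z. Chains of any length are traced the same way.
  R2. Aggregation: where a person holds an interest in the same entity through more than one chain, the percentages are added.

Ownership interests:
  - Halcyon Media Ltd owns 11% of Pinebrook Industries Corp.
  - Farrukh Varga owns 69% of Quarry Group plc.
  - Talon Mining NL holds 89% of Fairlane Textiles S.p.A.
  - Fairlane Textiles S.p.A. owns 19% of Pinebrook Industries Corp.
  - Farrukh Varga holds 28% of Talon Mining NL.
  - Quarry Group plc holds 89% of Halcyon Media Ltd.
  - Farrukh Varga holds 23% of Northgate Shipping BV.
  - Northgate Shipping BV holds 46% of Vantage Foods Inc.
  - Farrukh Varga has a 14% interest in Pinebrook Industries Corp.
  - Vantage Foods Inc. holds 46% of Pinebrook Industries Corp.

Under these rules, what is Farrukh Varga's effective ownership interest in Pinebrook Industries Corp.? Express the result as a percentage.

30.3567%

Chain via Talon Mining NL → Fairlane Textiles S.p.A. (R1): 28% × 89% × 19% = 4.7348% of Pinebrook Industries Corp.
Chain via Quarry Group plc → Halcyon Media Ltd (R1): 69% × 89% × 11% = 6.7551% of Pinebrook Industries Corp.
Chain via Northgate Shipping BV → Vantage Foods Inc. (R1): 23% × 46% × 46% = 4.8668% of Pinebrook Industries Corp.
Direct interest in Pinebrook Industries Corp: 14%.
Aggregating (R2): 4.7348% + 6.7551% + 4.8668% + 14% = 30.3567%.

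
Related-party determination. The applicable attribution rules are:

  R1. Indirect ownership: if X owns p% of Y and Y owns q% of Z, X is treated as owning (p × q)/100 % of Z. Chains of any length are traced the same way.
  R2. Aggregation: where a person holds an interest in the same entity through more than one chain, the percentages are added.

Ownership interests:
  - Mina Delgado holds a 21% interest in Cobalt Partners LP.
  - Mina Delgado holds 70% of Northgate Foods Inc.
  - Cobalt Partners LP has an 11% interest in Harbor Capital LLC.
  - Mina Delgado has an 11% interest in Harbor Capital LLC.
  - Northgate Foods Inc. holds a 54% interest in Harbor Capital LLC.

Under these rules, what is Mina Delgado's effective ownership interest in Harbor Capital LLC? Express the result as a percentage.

Chain via Cobalt Partners LP (R1): 21% × 11% = 2.31% of Harbor Capital LLC.
Chain via Northgate Foods Inc. (R1): 70% × 54% = 37.8% of Harbor Capital LLC.
Direct interest in Harbor Capital LLC: 11%.
Aggregating (R2): 2.31% + 37.8% + 11% = 51.11%.

51.11%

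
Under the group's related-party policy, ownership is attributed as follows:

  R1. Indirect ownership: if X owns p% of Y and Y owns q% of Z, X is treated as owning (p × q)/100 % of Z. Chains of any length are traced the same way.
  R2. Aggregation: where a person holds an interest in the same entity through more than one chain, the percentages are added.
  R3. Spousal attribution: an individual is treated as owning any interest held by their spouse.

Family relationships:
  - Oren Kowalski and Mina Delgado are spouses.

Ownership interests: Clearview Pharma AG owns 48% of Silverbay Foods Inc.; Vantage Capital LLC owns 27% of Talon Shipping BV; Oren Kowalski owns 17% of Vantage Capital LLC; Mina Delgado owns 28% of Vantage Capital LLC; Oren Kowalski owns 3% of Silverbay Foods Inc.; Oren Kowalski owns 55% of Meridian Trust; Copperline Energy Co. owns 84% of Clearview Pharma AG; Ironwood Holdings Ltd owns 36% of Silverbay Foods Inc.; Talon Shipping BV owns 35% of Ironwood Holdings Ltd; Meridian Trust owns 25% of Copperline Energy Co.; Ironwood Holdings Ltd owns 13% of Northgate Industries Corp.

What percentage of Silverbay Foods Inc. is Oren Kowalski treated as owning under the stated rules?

10.0749%

By spousal attribution (R3), Oren Kowalski is treated as also owning Mina Delgado's interest in Vantage Capital LLC, giving 17% + 28% = 45%.
Chain via Meridian Trust → Copperline Energy Co. → Clearview Pharma AG (R1): 55% × 25% × 84% × 48% = 5.544% of Silverbay Foods Inc.
Chain via Vantage Capital LLC → Talon Shipping BV → Ironwood Holdings Ltd (R1): 45% × 27% × 35% × 36% = 1.5309% of Silverbay Foods Inc.
Direct interest in Silverbay Foods Inc: 3%.
Aggregating (R2): 5.544% + 1.5309% + 3% = 10.0749%.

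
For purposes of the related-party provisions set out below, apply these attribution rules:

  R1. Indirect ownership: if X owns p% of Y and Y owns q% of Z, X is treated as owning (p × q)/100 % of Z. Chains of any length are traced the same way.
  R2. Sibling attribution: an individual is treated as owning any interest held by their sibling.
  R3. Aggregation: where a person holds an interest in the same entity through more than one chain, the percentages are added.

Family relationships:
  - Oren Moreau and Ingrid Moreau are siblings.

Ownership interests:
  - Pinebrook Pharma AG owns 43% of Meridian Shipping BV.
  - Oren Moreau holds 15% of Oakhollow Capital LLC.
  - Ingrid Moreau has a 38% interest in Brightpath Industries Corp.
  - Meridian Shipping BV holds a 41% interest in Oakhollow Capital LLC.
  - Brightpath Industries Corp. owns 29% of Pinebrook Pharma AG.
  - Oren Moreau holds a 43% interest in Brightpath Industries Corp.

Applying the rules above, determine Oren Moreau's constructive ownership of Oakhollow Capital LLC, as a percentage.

By sibling attribution (R2), Oren Moreau is treated as also owning Ingrid Moreau's interest in Brightpath Industries Corp, giving 43% + 38% = 81%.
Chain via Brightpath Industries Corp. → Pinebrook Pharma AG → Meridian Shipping BV (R1): 81% × 29% × 43% × 41% = 4.141287% of Oakhollow Capital LLC.
Direct interest in Oakhollow Capital LLC: 15%.
Aggregating (R3): 4.141287% + 15% = 19.141287%.

19.141287%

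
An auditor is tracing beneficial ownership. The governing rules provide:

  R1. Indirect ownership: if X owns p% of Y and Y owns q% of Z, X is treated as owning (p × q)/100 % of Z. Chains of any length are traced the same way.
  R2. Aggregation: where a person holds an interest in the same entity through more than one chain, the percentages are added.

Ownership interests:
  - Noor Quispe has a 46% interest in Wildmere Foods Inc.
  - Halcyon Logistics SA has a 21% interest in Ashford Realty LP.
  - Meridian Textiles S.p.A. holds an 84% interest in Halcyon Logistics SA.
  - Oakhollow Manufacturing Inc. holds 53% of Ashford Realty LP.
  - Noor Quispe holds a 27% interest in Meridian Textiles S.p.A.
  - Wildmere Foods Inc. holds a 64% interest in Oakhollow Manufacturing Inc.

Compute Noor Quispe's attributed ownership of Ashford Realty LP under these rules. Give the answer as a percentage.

20.366%

Chain via Meridian Textiles S.p.A. → Halcyon Logistics SA (R1): 27% × 84% × 21% = 4.7628% of Ashford Realty LP.
Chain via Wildmere Foods Inc. → Oakhollow Manufacturing Inc. (R1): 46% × 64% × 53% = 15.6032% of Ashford Realty LP.
Aggregating (R2): 4.7628% + 15.6032% = 20.366%.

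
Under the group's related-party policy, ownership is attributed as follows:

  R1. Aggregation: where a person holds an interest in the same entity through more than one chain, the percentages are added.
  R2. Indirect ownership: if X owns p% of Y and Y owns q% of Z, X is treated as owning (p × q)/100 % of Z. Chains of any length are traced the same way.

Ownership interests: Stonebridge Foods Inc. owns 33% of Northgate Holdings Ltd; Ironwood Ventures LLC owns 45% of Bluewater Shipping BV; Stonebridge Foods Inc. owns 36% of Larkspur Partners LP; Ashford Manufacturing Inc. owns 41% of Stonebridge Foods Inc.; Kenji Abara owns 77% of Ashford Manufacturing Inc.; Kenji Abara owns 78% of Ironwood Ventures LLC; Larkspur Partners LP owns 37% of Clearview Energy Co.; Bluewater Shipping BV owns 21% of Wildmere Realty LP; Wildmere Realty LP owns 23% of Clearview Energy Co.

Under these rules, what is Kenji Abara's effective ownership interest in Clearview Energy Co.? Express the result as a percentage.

5.900454%

Chain via Ironwood Ventures LLC → Bluewater Shipping BV → Wildmere Realty LP (R2): 78% × 45% × 21% × 23% = 1.69533% of Clearview Energy Co.
Chain via Ashford Manufacturing Inc. → Stonebridge Foods Inc. → Larkspur Partners LP (R2): 77% × 41% × 36% × 37% = 4.205124% of Clearview Energy Co.
Aggregating (R1): 1.69533% + 4.205124% = 5.900454%.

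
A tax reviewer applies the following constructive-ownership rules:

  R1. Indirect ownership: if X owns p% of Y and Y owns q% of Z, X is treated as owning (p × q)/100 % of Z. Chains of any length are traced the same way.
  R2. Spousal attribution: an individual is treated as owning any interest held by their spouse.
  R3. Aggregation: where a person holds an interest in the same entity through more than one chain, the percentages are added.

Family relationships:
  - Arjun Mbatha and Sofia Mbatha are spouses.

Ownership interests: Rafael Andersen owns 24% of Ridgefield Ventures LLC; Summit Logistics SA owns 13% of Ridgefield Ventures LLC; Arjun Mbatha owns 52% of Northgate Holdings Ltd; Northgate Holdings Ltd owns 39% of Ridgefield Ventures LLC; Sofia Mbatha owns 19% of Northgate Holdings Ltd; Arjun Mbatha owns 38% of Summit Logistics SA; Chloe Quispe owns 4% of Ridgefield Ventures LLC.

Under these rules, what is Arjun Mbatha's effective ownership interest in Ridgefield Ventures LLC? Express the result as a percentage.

By spousal attribution (R2), Arjun Mbatha is treated as also owning Sofia Mbatha's interest in Northgate Holdings Ltd, giving 52% + 19% = 71%.
Chain via Northgate Holdings Ltd (R1): 71% × 39% = 27.69% of Ridgefield Ventures LLC.
Chain via Summit Logistics SA (R1): 38% × 13% = 4.94% of Ridgefield Ventures LLC.
Aggregating (R3): 27.69% + 4.94% = 32.63%.

32.63%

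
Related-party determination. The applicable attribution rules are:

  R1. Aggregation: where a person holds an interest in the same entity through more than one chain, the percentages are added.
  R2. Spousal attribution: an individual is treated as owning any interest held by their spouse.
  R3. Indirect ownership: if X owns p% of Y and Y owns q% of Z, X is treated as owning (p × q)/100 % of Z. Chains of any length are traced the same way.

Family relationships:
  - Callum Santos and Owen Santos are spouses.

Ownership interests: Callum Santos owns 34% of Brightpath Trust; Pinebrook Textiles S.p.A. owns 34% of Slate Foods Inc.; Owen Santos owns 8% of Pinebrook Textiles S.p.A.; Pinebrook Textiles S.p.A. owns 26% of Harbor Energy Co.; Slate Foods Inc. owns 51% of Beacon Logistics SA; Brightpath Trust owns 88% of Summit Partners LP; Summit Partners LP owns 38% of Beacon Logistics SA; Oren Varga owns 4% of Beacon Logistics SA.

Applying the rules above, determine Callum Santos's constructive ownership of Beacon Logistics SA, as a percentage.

By spousal attribution (R2), Callum Santos is treated as owning Owen Santos's 8% interest in Pinebrook Textiles S.p.A.
Chain via Brightpath Trust → Summit Partners LP (R3): 34% × 88% × 38% = 11.3696% of Beacon Logistics SA.
Chain via Pinebrook Textiles S.p.A. → Slate Foods Inc. (R3): 8% × 34% × 51% = 1.3872% of Beacon Logistics SA.
Aggregating (R1): 11.3696% + 1.3872% = 12.7568%.

12.7568%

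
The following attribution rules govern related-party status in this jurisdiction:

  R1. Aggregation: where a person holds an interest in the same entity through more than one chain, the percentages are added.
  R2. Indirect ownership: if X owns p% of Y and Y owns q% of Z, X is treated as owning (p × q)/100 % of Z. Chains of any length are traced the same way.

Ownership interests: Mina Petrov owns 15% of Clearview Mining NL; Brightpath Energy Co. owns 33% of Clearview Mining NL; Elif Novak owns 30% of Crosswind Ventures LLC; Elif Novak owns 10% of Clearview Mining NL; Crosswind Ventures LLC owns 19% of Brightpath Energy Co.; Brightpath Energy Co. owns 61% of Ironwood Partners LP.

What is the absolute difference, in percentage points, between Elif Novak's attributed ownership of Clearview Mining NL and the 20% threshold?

Chain via Crosswind Ventures LLC → Brightpath Energy Co. (R2): 30% × 19% × 33% = 1.881% of Clearview Mining NL.
Direct interest in Clearview Mining NL: 10%.
Aggregating (R1): 1.881% + 10% = 11.881%.
11.881% falls short of the 20% threshold by 8.119 percentage points.

8.119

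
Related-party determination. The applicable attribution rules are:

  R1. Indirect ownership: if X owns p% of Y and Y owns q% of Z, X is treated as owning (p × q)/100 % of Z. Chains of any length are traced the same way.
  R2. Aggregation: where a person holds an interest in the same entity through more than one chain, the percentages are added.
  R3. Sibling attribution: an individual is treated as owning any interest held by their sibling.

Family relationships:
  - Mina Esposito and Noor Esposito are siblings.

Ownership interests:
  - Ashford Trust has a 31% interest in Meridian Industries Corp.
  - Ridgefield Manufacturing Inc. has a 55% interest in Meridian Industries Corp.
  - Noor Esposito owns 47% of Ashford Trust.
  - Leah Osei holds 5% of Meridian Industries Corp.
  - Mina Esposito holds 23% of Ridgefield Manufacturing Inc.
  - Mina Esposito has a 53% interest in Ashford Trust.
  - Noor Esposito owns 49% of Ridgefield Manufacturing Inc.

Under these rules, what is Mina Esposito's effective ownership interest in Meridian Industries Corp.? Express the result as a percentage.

70.6%

By sibling attribution (R3), Mina Esposito is treated as also owning Noor Esposito's interest in Ridgefield Manufacturing Inc, giving 23% + 49% = 72%.
By sibling attribution (R3), Mina Esposito is treated as also owning Noor Esposito's interest in Ashford Trust, giving 53% + 47% = 100%.
Chain via Ridgefield Manufacturing Inc. (R1): 72% × 55% = 39.6% of Meridian Industries Corp.
Chain via Ashford Trust (R1): 100% × 31% = 31% of Meridian Industries Corp.
Aggregating (R2): 39.6% + 31% = 70.6%.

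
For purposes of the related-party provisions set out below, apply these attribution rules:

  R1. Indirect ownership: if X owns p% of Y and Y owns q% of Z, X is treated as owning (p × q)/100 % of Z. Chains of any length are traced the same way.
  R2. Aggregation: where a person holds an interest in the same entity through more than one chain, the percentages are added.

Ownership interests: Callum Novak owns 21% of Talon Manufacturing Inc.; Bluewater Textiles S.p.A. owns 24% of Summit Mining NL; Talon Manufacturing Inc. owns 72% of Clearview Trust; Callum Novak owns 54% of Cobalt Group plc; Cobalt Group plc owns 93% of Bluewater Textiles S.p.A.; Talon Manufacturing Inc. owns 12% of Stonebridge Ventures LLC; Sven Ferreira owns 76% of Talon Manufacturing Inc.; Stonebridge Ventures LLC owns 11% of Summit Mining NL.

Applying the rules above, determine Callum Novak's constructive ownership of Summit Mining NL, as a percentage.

Chain via Talon Manufacturing Inc. → Stonebridge Ventures LLC (R1): 21% × 12% × 11% = 0.2772% of Summit Mining NL.
Chain via Cobalt Group plc → Bluewater Textiles S.p.A. (R1): 54% × 93% × 24% = 12.0528% of Summit Mining NL.
Aggregating (R2): 0.2772% + 12.0528% = 12.33%.

12.33%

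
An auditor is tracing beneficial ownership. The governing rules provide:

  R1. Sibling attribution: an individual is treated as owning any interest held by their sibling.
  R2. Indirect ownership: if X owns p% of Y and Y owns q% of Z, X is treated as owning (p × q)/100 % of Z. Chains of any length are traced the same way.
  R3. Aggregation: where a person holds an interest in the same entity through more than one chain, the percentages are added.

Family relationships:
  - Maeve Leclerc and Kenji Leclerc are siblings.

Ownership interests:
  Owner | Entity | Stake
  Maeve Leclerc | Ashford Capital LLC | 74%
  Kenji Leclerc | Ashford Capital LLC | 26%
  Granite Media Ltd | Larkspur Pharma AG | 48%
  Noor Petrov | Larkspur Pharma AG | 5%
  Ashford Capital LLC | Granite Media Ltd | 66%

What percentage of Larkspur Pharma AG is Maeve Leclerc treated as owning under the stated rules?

By sibling attribution (R1), Maeve Leclerc is treated as also owning Kenji Leclerc's interest in Ashford Capital LLC, giving 74% + 26% = 100%.
Chain via Ashford Capital LLC → Granite Media Ltd (R2): 100% × 66% × 48% = 31.68% of Larkspur Pharma AG.

31.68%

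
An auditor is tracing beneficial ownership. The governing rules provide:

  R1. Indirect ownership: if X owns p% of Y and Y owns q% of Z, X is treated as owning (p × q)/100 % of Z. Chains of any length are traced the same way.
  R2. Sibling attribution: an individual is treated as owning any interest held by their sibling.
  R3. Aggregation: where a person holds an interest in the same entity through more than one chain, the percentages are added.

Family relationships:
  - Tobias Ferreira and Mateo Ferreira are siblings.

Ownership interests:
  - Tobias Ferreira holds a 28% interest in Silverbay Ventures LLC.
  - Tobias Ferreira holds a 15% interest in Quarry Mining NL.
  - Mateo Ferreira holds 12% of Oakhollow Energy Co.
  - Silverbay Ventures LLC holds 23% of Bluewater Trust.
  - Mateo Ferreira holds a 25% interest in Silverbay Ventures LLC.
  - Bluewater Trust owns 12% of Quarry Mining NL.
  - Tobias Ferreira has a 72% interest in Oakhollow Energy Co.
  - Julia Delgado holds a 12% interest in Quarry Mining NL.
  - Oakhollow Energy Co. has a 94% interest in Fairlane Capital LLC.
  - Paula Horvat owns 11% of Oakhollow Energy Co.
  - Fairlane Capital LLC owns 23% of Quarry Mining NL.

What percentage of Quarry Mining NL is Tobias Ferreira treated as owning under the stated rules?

34.6236%

By sibling attribution (R2), Tobias Ferreira is treated as also owning Mateo Ferreira's interest in Oakhollow Energy Co, giving 72% + 12% = 84%.
By sibling attribution (R2), Tobias Ferreira is treated as also owning Mateo Ferreira's interest in Silverbay Ventures LLC, giving 28% + 25% = 53%.
Chain via Oakhollow Energy Co. → Fairlane Capital LLC (R1): 84% × 94% × 23% = 18.1608% of Quarry Mining NL.
Chain via Silverbay Ventures LLC → Bluewater Trust (R1): 53% × 23% × 12% = 1.4628% of Quarry Mining NL.
Direct interest in Quarry Mining NL: 15%.
Aggregating (R3): 18.1608% + 1.4628% + 15% = 34.6236%.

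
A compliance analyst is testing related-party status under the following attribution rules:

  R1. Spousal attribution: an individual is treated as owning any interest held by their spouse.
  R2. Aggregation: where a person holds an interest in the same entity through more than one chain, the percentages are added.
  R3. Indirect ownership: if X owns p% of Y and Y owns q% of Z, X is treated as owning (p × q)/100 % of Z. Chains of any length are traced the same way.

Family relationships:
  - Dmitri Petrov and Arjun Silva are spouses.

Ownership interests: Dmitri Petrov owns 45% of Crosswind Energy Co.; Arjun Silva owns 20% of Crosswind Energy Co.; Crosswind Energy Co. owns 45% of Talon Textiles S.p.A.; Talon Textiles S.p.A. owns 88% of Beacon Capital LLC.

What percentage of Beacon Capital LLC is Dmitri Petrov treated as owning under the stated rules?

25.74%

By spousal attribution (R1), Dmitri Petrov is treated as also owning Arjun Silva's interest in Crosswind Energy Co, giving 45% + 20% = 65%.
Chain via Crosswind Energy Co. → Talon Textiles S.p.A. (R3): 65% × 45% × 88% = 25.74% of Beacon Capital LLC.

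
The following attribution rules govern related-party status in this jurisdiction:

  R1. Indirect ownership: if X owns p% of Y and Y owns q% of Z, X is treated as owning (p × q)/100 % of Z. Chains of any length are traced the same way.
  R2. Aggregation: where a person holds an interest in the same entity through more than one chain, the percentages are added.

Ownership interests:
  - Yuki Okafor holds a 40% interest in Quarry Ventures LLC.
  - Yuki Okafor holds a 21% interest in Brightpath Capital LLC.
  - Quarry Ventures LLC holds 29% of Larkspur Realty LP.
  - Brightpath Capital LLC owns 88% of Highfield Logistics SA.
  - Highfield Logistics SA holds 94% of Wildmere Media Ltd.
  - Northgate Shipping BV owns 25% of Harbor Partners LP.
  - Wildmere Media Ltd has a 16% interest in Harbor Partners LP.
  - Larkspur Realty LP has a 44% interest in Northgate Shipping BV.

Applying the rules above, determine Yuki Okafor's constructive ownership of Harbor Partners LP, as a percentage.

4.055392%

Chain via Brightpath Capital LLC → Highfield Logistics SA → Wildmere Media Ltd (R1): 21% × 88% × 94% × 16% = 2.779392% of Harbor Partners LP.
Chain via Quarry Ventures LLC → Larkspur Realty LP → Northgate Shipping BV (R1): 40% × 29% × 44% × 25% = 1.276% of Harbor Partners LP.
Aggregating (R2): 2.779392% + 1.276% = 4.055392%.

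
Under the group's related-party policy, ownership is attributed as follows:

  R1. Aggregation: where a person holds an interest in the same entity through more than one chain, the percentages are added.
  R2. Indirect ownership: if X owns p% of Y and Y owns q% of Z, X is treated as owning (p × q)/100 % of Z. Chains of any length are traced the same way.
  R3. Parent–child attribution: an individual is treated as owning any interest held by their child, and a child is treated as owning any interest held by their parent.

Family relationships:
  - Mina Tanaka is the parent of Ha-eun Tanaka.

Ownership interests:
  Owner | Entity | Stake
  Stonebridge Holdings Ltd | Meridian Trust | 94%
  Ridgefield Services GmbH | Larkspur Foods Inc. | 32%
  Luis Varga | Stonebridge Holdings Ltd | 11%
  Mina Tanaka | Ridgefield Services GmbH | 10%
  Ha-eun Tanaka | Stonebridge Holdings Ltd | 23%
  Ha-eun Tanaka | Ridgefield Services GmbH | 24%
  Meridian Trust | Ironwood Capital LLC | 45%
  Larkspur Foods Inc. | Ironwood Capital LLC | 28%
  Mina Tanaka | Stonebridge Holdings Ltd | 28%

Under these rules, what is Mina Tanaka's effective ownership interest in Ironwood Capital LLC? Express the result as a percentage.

By parent–child attribution (R3), Mina Tanaka is treated as also owning Ha-eun Tanaka's interest in Stonebridge Holdings Ltd, giving 28% + 23% = 51%.
By parent–child attribution (R3), Mina Tanaka is treated as also owning Ha-eun Tanaka's interest in Ridgefield Services GmbH, giving 10% + 24% = 34%.
Chain via Stonebridge Holdings Ltd → Meridian Trust (R2): 51% × 94% × 45% = 21.573% of Ironwood Capital LLC.
Chain via Ridgefield Services GmbH → Larkspur Foods Inc. (R2): 34% × 32% × 28% = 3.0464% of Ironwood Capital LLC.
Aggregating (R1): 21.573% + 3.0464% = 24.6194%.

24.6194%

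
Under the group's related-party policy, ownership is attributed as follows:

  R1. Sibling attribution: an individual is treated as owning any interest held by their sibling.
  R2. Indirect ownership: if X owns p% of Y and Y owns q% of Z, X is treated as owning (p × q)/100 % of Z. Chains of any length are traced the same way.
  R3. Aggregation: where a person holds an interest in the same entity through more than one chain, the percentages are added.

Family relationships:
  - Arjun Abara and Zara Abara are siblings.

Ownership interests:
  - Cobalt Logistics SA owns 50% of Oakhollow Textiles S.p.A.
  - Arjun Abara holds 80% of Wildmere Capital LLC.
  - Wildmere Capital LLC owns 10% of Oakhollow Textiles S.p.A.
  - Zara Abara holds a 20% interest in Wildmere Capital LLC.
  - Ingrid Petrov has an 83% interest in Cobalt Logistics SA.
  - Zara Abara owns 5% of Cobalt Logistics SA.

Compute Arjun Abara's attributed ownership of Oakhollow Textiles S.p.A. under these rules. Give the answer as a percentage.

12.5%

By sibling attribution (R1), Arjun Abara is treated as also owning Zara Abara's interest in Wildmere Capital LLC, giving 80% + 20% = 100%.
By sibling attribution (R1), Arjun Abara is treated as owning Zara Abara's 5% interest in Cobalt Logistics SA.
Chain via Wildmere Capital LLC (R2): 100% × 10% = 10% of Oakhollow Textiles S.p.A.
Chain via Cobalt Logistics SA (R2): 5% × 50% = 2.5% of Oakhollow Textiles S.p.A.
Aggregating (R3): 10% + 2.5% = 12.5%.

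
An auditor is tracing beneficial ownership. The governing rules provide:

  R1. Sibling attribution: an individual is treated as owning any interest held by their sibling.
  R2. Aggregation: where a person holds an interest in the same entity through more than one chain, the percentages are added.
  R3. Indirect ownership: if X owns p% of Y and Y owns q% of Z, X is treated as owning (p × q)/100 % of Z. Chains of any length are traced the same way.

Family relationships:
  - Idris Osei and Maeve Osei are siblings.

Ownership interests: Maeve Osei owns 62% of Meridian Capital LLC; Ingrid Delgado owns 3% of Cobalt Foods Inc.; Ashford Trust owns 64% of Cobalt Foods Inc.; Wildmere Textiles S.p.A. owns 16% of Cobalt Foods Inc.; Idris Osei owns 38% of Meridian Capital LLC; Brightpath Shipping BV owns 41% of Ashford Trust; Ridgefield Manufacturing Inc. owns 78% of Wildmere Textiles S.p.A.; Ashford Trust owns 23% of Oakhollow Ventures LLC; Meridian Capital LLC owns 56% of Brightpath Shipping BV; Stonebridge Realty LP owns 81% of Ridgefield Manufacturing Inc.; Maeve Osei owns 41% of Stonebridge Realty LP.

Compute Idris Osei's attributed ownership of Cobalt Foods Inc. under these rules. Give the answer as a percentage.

18.839008%

By sibling attribution (R1), Idris Osei is treated as also owning Maeve Osei's interest in Meridian Capital LLC, giving 38% + 62% = 100%.
By sibling attribution (R1), Idris Osei is treated as owning Maeve Osei's 41% interest in Stonebridge Realty LP.
Chain via Meridian Capital LLC → Brightpath Shipping BV → Ashford Trust (R3): 100% × 56% × 41% × 64% = 14.6944% of Cobalt Foods Inc.
Chain via Stonebridge Realty LP → Ridgefield Manufacturing Inc. → Wildmere Textiles S.p.A. (R3): 41% × 81% × 78% × 16% = 4.144608% of Cobalt Foods Inc.
Aggregating (R2): 14.6944% + 4.144608% = 18.839008%.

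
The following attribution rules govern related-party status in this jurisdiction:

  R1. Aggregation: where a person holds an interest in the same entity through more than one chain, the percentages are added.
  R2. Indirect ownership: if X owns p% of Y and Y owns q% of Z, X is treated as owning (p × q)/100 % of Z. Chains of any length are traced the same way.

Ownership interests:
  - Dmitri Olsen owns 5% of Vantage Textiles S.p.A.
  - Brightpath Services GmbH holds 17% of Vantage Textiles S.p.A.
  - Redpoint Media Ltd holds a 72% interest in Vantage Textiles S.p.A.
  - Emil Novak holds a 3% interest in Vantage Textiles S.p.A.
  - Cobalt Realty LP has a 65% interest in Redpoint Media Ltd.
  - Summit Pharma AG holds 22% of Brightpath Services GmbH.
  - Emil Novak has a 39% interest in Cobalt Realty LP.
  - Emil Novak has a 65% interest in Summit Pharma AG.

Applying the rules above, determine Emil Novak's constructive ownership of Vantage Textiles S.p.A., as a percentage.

Chain via Summit Pharma AG → Brightpath Services GmbH (R2): 65% × 22% × 17% = 2.431% of Vantage Textiles S.p.A.
Chain via Cobalt Realty LP → Redpoint Media Ltd (R2): 39% × 65% × 72% = 18.252% of Vantage Textiles S.p.A.
Direct interest in Vantage Textiles S.p.A: 3%.
Aggregating (R1): 2.431% + 18.252% + 3% = 23.683%.

23.683%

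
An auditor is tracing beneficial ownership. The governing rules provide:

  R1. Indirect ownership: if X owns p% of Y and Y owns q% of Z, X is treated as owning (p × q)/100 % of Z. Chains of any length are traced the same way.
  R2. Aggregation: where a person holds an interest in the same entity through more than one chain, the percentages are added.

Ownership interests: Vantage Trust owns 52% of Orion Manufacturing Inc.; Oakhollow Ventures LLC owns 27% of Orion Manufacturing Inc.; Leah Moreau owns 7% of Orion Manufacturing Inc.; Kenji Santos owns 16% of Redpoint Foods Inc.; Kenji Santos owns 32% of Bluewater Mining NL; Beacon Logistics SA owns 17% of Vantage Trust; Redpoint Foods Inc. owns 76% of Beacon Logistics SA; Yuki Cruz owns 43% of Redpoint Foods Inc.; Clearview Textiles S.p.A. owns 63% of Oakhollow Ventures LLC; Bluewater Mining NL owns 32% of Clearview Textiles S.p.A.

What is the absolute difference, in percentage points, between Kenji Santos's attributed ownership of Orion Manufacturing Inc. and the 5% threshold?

2.183232

Chain via Redpoint Foods Inc. → Beacon Logistics SA → Vantage Trust (R1): 16% × 76% × 17% × 52% = 1.074944% of Orion Manufacturing Inc.
Chain via Bluewater Mining NL → Clearview Textiles S.p.A. → Oakhollow Ventures LLC (R1): 32% × 32% × 63% × 27% = 1.741824% of Orion Manufacturing Inc.
Aggregating (R2): 1.074944% + 1.741824% = 2.816768%.
2.816768% falls short of the 5% threshold by 2.183232 percentage points.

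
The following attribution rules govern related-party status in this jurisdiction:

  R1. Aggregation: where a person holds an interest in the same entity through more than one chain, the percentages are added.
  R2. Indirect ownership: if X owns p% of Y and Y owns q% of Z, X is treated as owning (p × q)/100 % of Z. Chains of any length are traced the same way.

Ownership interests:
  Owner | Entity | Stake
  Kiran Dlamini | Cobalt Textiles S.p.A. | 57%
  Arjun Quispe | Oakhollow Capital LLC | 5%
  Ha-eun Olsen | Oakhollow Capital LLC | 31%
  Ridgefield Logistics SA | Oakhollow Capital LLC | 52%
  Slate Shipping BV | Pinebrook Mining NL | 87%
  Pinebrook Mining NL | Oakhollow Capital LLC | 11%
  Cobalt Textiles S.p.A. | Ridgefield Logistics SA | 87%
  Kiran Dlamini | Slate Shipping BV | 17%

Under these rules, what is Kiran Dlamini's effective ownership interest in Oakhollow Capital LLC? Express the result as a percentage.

27.4137%

Chain via Slate Shipping BV → Pinebrook Mining NL (R2): 17% × 87% × 11% = 1.6269% of Oakhollow Capital LLC.
Chain via Cobalt Textiles S.p.A. → Ridgefield Logistics SA (R2): 57% × 87% × 52% = 25.7868% of Oakhollow Capital LLC.
Aggregating (R1): 1.6269% + 25.7868% = 27.4137%.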